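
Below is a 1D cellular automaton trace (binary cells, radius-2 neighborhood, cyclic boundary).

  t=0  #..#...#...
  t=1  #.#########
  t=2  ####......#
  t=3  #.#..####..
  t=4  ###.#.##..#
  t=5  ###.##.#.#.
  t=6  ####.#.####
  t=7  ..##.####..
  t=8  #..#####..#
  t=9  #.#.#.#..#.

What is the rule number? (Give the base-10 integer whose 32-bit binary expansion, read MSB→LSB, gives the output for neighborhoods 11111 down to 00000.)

1757412663

  ##### -> .   bit 31 = 0  t=1,i=4
  ####. -> #   bit 30 = 1  t=1,i=10
  ###.# -> #   bit 29 = 1  t=1,i=0
  ###.. -> .   bit 28 = 0  t=2,i=3
  ##.## -> #   bit 27 = 1  t=1,i=1
  ##.#. -> .   bit 26 = 0  t=4,i=3
  ##..# -> .   bit 25 = 0  t=3,i=9
  ##... -> .   bit 24 = 0  t=2,i=4
  #.### -> #   bit 23 = 1  t=1,i=2
  #.##. -> .   bit 22 = 0  t=4,i=6
  #.#.# -> #   bit 21 = 1  t=4,i=4
  #.#.. -> #   bit 20 = 1  t=3,i=2
  #..## -> #   bit 19 = 1  t=3,i=4
  #..#. -> #   bit 18 = 1  t=0,i=2
  #...# -> #   bit 17 = 1  t=0,i=5
  #.... -> #   bit 16 = 1  t=2,i=5
  .#### -> #   bit 15 = 1  t=1,i=3
  .###. -> #   bit 14 = 1  t=5,i=1
  .##.# -> #   bit 13 = 1  t=5,i=5
  .##.. -> #   bit 12 = 1  t=4,i=7
  .#.## -> #   bit 11 = 1  t=4,i=5
  .#.#. -> #   bit 10 = 1  t=3,i=1
  .#..# -> .   bit 9 = 0  t=0,i=1
  .#... -> #   bit 8 = 1  t=0,i=4
  ..### -> .   bit 7 = 0  t=2,i=10
  ..##. -> .   bit 6 = 0  t=7,i=2
  ..#.# -> #   bit 5 = 1  t=3,i=0
  ..#.. -> #   bit 4 = 1  t=0,i=0
  ...## -> .   bit 3 = 0  t=2,i=9
  ...#. -> #   bit 2 = 1  t=0,i=6
  ....# -> #   bit 1 = 1  t=2,i=8
  ..... -> #   bit 0 = 1  t=2,i=6
  bits 01101000101111111111110100110111 = 1757412663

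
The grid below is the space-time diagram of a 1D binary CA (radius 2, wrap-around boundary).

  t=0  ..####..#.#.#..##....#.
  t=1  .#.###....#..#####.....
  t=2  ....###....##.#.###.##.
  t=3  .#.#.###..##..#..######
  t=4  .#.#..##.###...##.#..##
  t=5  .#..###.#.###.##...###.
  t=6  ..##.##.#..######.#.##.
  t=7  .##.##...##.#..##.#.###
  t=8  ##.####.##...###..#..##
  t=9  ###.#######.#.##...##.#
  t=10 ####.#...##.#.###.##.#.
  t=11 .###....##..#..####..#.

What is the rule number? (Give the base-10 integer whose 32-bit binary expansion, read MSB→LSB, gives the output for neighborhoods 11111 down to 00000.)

2036912713

  [31] ##### => .  t=1,i=15
  [30] ####. => #  t=0,i=4
  [29] ###.# => #  t=2,i=18
  [28] ###.. => #  t=0,i=5
  [27] ##.## => #  t=2,i=19
  [26] ##.#. => .  t=2,i=13
  [25] ##..# => .  t=0,i=6
  [24] ##... => #  t=0,i=17
  [23] #.### => .  t=1,i=3
  [22] #.##. => #  t=2,i=20
  [21] #.#.# => #  t=0,i=10
  [20] #.#.. => .  t=0,i=12
  [19] #..## => #  t=0,i=14
  [18] #..#. => .  t=0,i=7
  [17] #...# => .  t=0,i=0
  [16] #.... => .  t=0,i=18
  [15] .#### => #  t=0,i=3
  [14] .###. => #  t=1,i=4
  [13] .##.# => .  t=2,i=12
  [12] .##.. => #  t=0,i=16
  [11] .#.## => .  t=1,i=2
  [10] .#.#. => .  t=0,i=9
  [9] .#..# => #  t=0,i=13
  [8] .#... => .  t=0,i=22
  [7] ..### => .  t=0,i=2
  [6] ..##. => #  t=0,i=15
  [5] ..#.# => .  t=0,i=8
  [4] ..#.. => .  t=0,i=21
  [3] ...## => #  t=0,i=1
  [2] ...#. => .  t=0,i=20
  [1] ....# => .  t=0,i=19
  [0] ..... => #  t=1,i=20
  bits 01111001011010001101001001001001 = 2036912713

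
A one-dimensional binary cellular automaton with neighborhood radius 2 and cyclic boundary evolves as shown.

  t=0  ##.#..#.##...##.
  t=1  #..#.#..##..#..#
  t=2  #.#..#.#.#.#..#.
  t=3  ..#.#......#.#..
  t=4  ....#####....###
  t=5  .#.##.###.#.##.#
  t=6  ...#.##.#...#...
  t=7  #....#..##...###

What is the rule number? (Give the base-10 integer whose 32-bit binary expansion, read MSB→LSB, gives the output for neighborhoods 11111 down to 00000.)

  #####|#  b31=1 t=4,i=6
  ####.|#  b30=1 t=4,i=7
  ###.#|#  b29=1 t=5,i=8
  ###..|#  b28=1 t=4,i=8
  ##.##|#  b27=1 t=0,i=15
  ##.#.|.  b26=0 t=0,i=2
  ##..#|.  b25=0 t=1,i=1
  ##...|.  b24=0 t=0,i=10
  #.###|#  b23=1 t=5,i=6
  #.##.|#  b22=1 t=0,i=0
  #.#.#|.  b21=0 t=2,i=0
  #.#..|#  b20=1 t=0,i=3
  #..##|#  b19=1 t=1,i=7
  #..#.|#  b18=1 t=0,i=5
  #...#|.  b17=0 t=0,i=11
  #....|#  b16=1 t=3,i=6
  .####|.  b15=0 t=4,i=5
  .###.|.  b14=0 t=4,i=14
  .##.#|.  b13=0 t=0,i=1
  .##..|#  b12=1 t=0,i=9
  .#.##|.  b11=0 t=0,i=7
  .#.#.|.  b10=0 t=1,i=4
  .#..#|.  b9=0 t=0,i=4
  .#...|#  b8=1 t=3,i=5
  ..###|#  b7=1 t=4,i=4
  ..##.|.  b6=0 t=0,i=13
  ..#.#|.  b5=0 t=0,i=6
  ..#..|.  b4=0 t=1,i=12
  ...##|#  b3=1 t=0,i=12
  ...#.|.  b2=0 t=3,i=1
  ....#|.  b1=0 t=3,i=0
  .....|#  b0=1 t=3,i=7
  bits 11111000110111010001000110001001 = 4175237513

4175237513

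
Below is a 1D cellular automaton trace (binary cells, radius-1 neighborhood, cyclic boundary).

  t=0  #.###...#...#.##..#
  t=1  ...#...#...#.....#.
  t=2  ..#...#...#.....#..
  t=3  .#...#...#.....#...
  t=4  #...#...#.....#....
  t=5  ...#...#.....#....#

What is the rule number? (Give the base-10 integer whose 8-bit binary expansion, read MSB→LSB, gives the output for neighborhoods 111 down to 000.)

  ###|#  b7=1 t=0,i=3
  ##.|.  b6=0 t=0,i=0
  #.#|.  b5=0 t=0,i=1
  #..|.  b4=0 t=0,i=5
  .##|.  b3=0 t=0,i=2
  .#.|.  b2=0 t=0,i=8
  ..#|#  b1=1 t=0,i=7
  ...|.  b0=0 t=0,i=6
  bits 10000010 = 130

130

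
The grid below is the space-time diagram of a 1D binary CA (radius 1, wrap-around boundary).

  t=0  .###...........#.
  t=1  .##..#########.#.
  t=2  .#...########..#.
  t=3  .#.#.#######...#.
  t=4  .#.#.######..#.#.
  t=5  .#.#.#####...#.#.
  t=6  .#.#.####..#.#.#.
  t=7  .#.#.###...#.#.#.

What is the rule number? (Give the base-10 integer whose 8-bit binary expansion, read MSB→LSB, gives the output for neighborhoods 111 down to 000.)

  [7] ### => #  t=0,i=2
  [6] ##. => .  t=0,i=3
  [5] #.# => .  t=1,i=14
  [4] #.. => .  t=0,i=4
  [3] .## => #  t=0,i=1
  [2] .#. => #  t=0,i=15
  [1] ..# => .  t=0,i=0
  [0] ... => #  t=0,i=5
  bits 10001101 = 141

141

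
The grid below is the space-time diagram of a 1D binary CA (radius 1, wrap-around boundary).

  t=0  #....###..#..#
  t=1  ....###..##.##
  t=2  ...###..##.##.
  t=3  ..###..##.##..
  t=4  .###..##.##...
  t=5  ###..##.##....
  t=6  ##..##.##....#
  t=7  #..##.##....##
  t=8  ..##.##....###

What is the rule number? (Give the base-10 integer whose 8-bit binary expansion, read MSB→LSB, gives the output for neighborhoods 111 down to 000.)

  ###|#  b7=1 t=0,i=6
  ##.|.  b6=0 t=0,i=0
  #.#|#  b5=1 t=1,i=11
  #..|.  b4=0 t=0,i=1
  .##|#  b3=1 t=0,i=5
  .#.|#  b2=1 t=0,i=10
  ..#|#  b1=1 t=0,i=4
  ...|.  b0=0 t=0,i=2
  bits 10101110 = 174

174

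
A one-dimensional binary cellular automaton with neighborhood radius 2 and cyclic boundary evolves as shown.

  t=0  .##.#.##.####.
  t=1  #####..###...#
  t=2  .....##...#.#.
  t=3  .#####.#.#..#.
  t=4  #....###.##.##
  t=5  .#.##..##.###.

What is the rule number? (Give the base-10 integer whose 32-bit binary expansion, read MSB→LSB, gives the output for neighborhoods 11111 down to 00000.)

800596575

  nb #####: next=.  (t=1,i=1, bit31=0)
  nb ####.: next=.  (t=0,i=11, bit30=0)
  nb ###.#: next=#  (t=3,i=5, bit29=1)
  nb ###..: next=.  (t=0,i=12, bit28=0)
  nb ##.##: next=#  (t=0,i=8, bit27=1)
  nb ##.#.: next=#  (t=0,i=3, bit26=1)
  nb ##..#: next=#  (t=0,i=13, bit25=1)
  nb ##...: next=#  (t=1,i=10, bit24=1)
  nb #.###: next=#  (t=0,i=9, bit23=1)
  nb #.##.: next=.  (t=0,i=6, bit22=0)
  nb #.#.#: next=#  (t=0,i=4, bit21=1)
  nb #.#..: next=#  (t=2,i=12, bit20=1)
  nb #..##: next=#  (t=0,i=0, bit19=1)
  nb #..#.: next=.  (t=3,i=11, bit18=0)
  nb #...#: next=.  (t=1,i=11, bit17=0)
  nb #....: next=.  (t=2,i=0, bit16=0)
  nb .####: next=.  (t=0,i=10, bit15=0)
  nb .###.: next=.  (t=1,i=8, bit14=0)
  nb .##.#: next=#  (t=0,i=2, bit13=1)
  nb .##..: next=.  (t=2,i=6, bit12=0)
  nb .#.##: next=.  (t=0,i=5, bit11=0)
  nb .#.#.: next=.  (t=2,i=11, bit10=0)
  nb .#..#: next=#  (t=3,i=10, bit9=1)
  nb .#...: next=.  (t=2,i=13, bit8=0)
  nb ..###: next=.  (t=1,i=7, bit7=0)
  nb ..##.: next=#  (t=0,i=1, bit6=1)
  nb ..#.#: next=.  (t=2,i=10, bit5=0)
  nb ..#..: next=#  (t=3,i=12, bit4=1)
  nb ...##: next=#  (t=1,i=12, bit3=1)
  nb ...#.: next=#  (t=2,i=9, bit2=1)
  nb ....#: next=#  (t=2,i=3, bit1=1)
  nb .....: next=#  (t=2,i=1, bit0=1)
  bits 00101111101110000010001001011111 = 800596575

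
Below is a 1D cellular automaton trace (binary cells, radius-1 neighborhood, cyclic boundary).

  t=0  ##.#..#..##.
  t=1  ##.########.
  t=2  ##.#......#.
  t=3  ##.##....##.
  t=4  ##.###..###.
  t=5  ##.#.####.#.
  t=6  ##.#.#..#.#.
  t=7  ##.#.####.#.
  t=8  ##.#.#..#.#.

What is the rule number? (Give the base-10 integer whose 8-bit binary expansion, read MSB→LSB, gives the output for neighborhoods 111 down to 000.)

  ###|.  b7=0 t=1,i=4
  ##.|#  b6=1 t=0,i=1
  #.#|.  b5=0 t=0,i=2
  #..|#  b4=1 t=0,i=4
  .##|#  b3=1 t=0,i=0
  .#.|#  b2=1 t=0,i=3
  ..#|#  b1=1 t=0,i=5
  ...|.  b0=0 t=2,i=5
  bits 01011110 = 94

94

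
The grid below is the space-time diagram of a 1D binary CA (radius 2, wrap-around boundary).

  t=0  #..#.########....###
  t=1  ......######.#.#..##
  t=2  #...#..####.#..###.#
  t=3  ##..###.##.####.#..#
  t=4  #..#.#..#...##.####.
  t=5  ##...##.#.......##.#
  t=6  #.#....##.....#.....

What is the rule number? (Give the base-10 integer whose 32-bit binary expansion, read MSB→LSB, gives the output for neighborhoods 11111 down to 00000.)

  ##### -> #   bit 31 = 1  t=0,i=7
  ####. -> #   bit 30 = 1  t=0,i=11
  ###.# -> .   bit 29 = 0  t=1,i=11
  ###.. -> .   bit 28 = 0  t=0,i=0
  ##.## -> .   bit 27 = 0  t=2,i=18
  ##.#. -> #   bit 26 = 1  t=1,i=12
  ##..# -> .   bit 25 = 0  t=0,i=1
  ##... -> #   bit 24 = 1  t=0,i=13
  #.### -> .   bit 23 = 0  t=0,i=5
  #.##. -> #   bit 22 = 1  t=2,i=19
  #.#.# -> .   bit 21 = 0  t=1,i=13
  #.#.. -> #   bit 20 = 1  t=1,i=15
  #..## -> #   bit 19 = 1  t=1,i=17
  #..#. -> .   bit 18 = 0  t=0,i=2
  #...# -> .   bit 17 = 0  t=2,i=2
  #.... -> .   bit 16 = 0  t=0,i=14
  .#### -> #   bit 15 = 1  t=0,i=6
  .###. -> #   bit 14 = 1  t=2,i=16
  .##.# -> .   bit 13 = 0  t=3,i=9
  .##.. -> #   bit 12 = 1  t=1,i=19
  .#.## -> .   bit 11 = 0  t=0,i=4
  .#.#. -> .   bit 10 = 0  t=1,i=14
  .#..# -> #   bit 9 = 1  t=1,i=16
  .#... -> .   bit 8 = 0  t=4,i=9
  ..### -> .   bit 7 = 0  t=0,i=17
  ..##. -> .   bit 6 = 0  t=1,i=18
  ..#.# -> .   bit 5 = 0  t=0,i=3
  ..#.. -> #   bit 4 = 1  t=2,i=4
  ...## -> .   bit 3 = 0  t=0,i=16
  ...#. -> .   bit 2 = 0  t=2,i=3
  ....# -> #   bit 1 = 1  t=0,i=15
  ..... -> .   bit 0 = 0  t=1,i=2
  bits 11000101010110001101001000010010 = 3310932498

3310932498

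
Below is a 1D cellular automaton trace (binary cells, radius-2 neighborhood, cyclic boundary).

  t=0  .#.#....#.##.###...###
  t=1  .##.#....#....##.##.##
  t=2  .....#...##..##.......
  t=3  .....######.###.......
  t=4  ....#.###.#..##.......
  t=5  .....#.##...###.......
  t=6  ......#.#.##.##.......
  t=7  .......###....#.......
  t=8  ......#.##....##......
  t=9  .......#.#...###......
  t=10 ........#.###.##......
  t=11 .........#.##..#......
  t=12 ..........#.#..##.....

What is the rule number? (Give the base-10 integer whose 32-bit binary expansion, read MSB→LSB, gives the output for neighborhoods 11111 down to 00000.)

2955599192

  #####|#  b31=1 t=3,i=7
  ####.|.  b30=0 t=3,i=9
  ###.#|#  b29=1 t=0,i=21
  ###..|#  b28=1 t=0,i=15
  ##.##|.  b27=0 t=0,i=12
  ##.#.|.  b26=0 t=0,i=0
  ##..#|.  b25=0 t=2,i=11
  ##...|.  b24=0 t=0,i=16
  #.###|.  b23=0 t=0,i=13
  #.##.|.  b22=0 t=0,i=10
  #.#.#|#  b21=1 t=0,i=1
  #.#..|.  b20=0 t=0,i=3
  #..##|#  b19=1 t=2,i=12
  #..#.|.  b18=0 t=11,i=14
  #...#|#  b17=1 t=0,i=17
  #....|.  b16=0 t=0,i=5
  .####|#  b15=1 t=3,i=6
  .###.|#  b14=1 t=0,i=14
  .##.#|.  b13=0 t=0,i=11
  .##..|#  b12=1 t=2,i=10
  .#.##|#  b11=1 t=0,i=9
  .#.#.|#  b10=1 t=0,i=2
  .#..#|.  b9=0 t=4,i=11
  .#...|#  b8=1 t=0,i=4
  ..###|.  b7=0 t=0,i=19
  ..##.|#  b6=1 t=1,i=14
  ..#.#|.  b5=0 t=0,i=8
  ..#..|#  b4=1 t=1,i=9
  ...##|#  b3=1 t=0,i=18
  ...#.|.  b2=0 t=0,i=7
  ....#|.  b1=0 t=0,i=6
  .....|.  b0=0 t=2,i=0
  bits 10110000001010101101110101011000 = 2955599192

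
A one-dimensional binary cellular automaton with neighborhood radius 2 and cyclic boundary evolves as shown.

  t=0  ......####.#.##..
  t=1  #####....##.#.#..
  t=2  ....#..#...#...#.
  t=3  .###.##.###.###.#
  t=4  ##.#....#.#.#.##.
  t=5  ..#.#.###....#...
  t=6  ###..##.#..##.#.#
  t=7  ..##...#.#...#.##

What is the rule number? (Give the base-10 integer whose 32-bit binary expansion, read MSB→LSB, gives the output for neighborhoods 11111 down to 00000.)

  #####|.  b31=0 t=1,i=2
  ####.|.  b30=0 t=0,i=8
  ###.#|#  b29=1 t=0,i=9
  ###..|#  b28=1 t=1,i=4
  ##.##|.  b27=0 t=3,i=4
  ##.#.|#  b26=1 t=0,i=10
  ##..#|#  b25=1 t=6,i=3
  ##...|.  b24=0 t=0,i=15
  #.###|#  b23=1 t=3,i=1
  #.##.|.  b22=0 t=0,i=13
  #.#.#|.  b21=0 t=0,i=11
  #.#..|.  b20=0 t=1,i=14
  #..##|.  b19=0 t=1,i=16
  #..#.|#  b18=1 t=2,i=6
  #...#|#  b17=1 t=2,i=9
  #....|.  b16=0 t=0,i=16
  .####|.  b15=0 t=0,i=7
  .###.|.  b14=0 t=3,i=2
  .##.#|.  b13=0 t=1,i=10
  .##..|#  b12=1 t=0,i=14
  .#.##|#  b11=1 t=0,i=12
  .#.#.|.  b10=0 t=1,i=13
  .#..#|#  b9=1 t=1,i=15
  .#...|#  b8=1 t=2,i=8
  ..###|.  b7=0 t=0,i=6
  ..##.|.  b6=0 t=1,i=9
  ..#.#|#  b5=1 t=4,i=8
  ..#..|.  b4=0 t=2,i=4
  ...##|.  b3=0 t=0,i=5
  ...#.|#  b2=1 t=2,i=3
  ....#|#  b1=1 t=0,i=4
  .....|#  b0=1 t=0,i=0
  bits 00110110100001100001101100100111 = 914758439

914758439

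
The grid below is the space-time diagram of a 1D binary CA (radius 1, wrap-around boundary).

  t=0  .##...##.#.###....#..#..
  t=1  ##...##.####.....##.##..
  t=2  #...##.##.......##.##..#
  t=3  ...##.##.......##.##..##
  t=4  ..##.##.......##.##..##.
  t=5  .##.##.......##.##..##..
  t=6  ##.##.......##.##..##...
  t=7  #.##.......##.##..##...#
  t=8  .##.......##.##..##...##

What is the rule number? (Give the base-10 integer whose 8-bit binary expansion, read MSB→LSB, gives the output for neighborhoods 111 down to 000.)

  [7] ### => .  t=0,i=12
  [6] ##. => .  t=0,i=2
  [5] #.# => #  t=0,i=8
  [4] #.. => .  t=0,i=3
  [3] .## => #  t=0,i=1
  [2] .#. => #  t=0,i=9
  [1] ..# => #  t=0,i=0
  [0] ... => .  t=0,i=4
  bits 00101110 = 46

46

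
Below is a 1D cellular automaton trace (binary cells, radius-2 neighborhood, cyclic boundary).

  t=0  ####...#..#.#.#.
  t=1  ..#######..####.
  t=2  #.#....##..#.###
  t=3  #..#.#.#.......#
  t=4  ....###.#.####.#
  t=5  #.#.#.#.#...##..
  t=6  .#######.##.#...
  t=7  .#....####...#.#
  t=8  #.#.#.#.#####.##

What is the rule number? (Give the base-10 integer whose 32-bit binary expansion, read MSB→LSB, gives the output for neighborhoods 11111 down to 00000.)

2036467671

  [31] ##### => .  t=1,i=4
  [30] ####. => #  t=0,i=2
  [29] ###.# => #  t=2,i=0
  [28] ###.. => #  t=0,i=3
  [27] ##.## => #  t=6,i=8
  [26] ##.#. => .  t=2,i=1
  [25] ##..# => .  t=1,i=9
  [24] ##... => #  t=0,i=4
  [23] #.### => .  t=0,i=0
  [22] #.##. => #  t=6,i=9
  [21] #.#.# => #  t=0,i=12
  [20] #.#.. => .  t=2,i=2
  [19] #..## => .  t=1,i=10
  [18] #..#. => .  t=0,i=9
  [17] #...# => #  t=0,i=5
  [16] #.... => .  t=2,i=4
  [15] .#### => .  t=0,i=1
  [14] .###. => .  t=4,i=5
  [13] .##.# => .  t=6,i=10
  [12] .##.. => .  t=2,i=8
  [11] .#.## => .  t=0,i=15
  [10] .#.#. => #  t=0,i=11
  [9] .#..# => #  t=0,i=8
  [8] .#... => #  t=2,i=3
  [7] ..### => #  t=1,i=2
  [6] ..##. => #  t=2,i=7
  [5] ..#.# => .  t=0,i=10
  [4] ..#.. => #  t=0,i=7
  [3] ...## => .  t=1,i=1
  [2] ...#. => #  t=0,i=6
  [1] ....# => #  t=2,i=5
  [0] ..... => #  t=3,i=10
  bits 01111001011000100000011111010111 = 2036467671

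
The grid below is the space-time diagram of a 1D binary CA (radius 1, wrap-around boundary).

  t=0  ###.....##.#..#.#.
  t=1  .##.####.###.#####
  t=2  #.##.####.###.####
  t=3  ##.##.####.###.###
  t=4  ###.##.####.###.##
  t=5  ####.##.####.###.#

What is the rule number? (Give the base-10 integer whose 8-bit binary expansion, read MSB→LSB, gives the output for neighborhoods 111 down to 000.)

231

  nb ###: next=#  (t=0,i=1, bit7=1)
  nb ##.: next=#  (t=0,i=2, bit6=1)
  nb #.#: next=#  (t=0,i=10, bit5=1)
  nb #..: next=.  (t=0,i=3, bit4=0)
  nb .##: next=.  (t=0,i=0, bit3=0)
  nb .#.: next=#  (t=0,i=11, bit2=1)
  nb ..#: next=#  (t=0,i=7, bit1=1)
  nb ...: next=#  (t=0,i=4, bit0=1)
  bits 11100111 = 231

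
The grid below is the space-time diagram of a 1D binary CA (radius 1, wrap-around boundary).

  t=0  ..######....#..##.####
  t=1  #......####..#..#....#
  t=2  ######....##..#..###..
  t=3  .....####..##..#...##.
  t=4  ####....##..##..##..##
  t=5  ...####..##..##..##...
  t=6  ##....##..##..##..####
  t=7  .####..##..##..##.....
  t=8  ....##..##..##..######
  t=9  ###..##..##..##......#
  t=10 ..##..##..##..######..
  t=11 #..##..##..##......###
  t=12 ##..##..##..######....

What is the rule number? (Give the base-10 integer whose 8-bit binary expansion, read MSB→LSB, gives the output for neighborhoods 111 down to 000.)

  [7] ### => .  t=0,i=3
  [6] ##. => #  t=0,i=7
  [5] #.# => .  t=0,i=17
  [4] #.. => #  t=0,i=0
  [3] .## => .  t=0,i=2
  [2] .#. => .  t=0,i=12
  [1] ..# => .  t=0,i=1
  [0] ... => #  t=0,i=9
  bits 01010001 = 81

81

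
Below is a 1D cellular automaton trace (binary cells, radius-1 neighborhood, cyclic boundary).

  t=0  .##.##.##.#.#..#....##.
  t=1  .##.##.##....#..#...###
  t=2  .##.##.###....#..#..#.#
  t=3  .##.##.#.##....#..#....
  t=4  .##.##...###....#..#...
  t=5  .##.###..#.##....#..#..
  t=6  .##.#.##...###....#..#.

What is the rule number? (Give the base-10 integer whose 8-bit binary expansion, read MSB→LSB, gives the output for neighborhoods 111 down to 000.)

  [7] ### => .  t=1,i=21
  [6] ##. => #  t=0,i=2
  [5] #.# => .  t=0,i=3
  [4] #.. => #  t=0,i=13
  [3] .## => #  t=0,i=1
  [2] .#. => .  t=0,i=10
  [1] ..# => .  t=0,i=0
  [0] ... => .  t=0,i=17
  bits 01011000 = 88

88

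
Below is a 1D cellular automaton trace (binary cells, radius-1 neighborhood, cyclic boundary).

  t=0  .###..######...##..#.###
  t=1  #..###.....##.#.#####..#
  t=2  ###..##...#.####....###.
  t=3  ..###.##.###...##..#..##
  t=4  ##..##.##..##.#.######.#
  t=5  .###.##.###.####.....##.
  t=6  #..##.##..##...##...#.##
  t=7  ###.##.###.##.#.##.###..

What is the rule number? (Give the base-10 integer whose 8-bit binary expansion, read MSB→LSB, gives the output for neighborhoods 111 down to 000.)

118

  ###|.  b7=0 t=0,i=2
  ##.|#  b6=1 t=0,i=3
  #.#|#  b5=1 t=0,i=0
  #..|#  b4=1 t=0,i=4
  .##|.  b3=0 t=0,i=1
  .#.|#  b2=1 t=0,i=19
  ..#|#  b1=1 t=0,i=5
  ...|.  b0=0 t=0,i=13
  bits 01110110 = 118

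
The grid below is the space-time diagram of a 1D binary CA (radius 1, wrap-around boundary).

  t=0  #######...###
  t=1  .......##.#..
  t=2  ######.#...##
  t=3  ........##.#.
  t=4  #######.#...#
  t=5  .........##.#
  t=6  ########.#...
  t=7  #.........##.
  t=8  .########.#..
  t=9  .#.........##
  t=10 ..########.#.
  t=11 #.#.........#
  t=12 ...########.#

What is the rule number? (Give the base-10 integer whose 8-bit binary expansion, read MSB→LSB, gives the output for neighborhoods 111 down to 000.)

  ###|.  b7=0 t=0,i=0
  ##.|.  b6=0 t=0,i=6
  #.#|.  b5=0 t=1,i=9
  #..|#  b4=1 t=0,i=7
  .##|#  b3=1 t=0,i=10
  .#.|.  b2=0 t=1,i=10
  ..#|.  b1=0 t=0,i=9
  ...|#  b0=1 t=0,i=8
  bits 00011001 = 25

25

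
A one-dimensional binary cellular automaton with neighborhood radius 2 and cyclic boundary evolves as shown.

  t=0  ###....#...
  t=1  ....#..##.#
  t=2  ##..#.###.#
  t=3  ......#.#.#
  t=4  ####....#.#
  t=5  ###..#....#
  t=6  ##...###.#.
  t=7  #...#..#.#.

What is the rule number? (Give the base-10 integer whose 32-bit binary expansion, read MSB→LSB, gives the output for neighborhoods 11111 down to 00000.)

  nb #####: next=#  (t=4,i=1, bit31=1)
  nb ####.: next=#  (t=4,i=2, bit30=1)
  nb ###.#: next=#  (t=2,i=8, bit29=1)
  nb ###..: next=.  (t=0,i=2, bit28=0)
  nb ##.##: next=.  (t=2,i=9, bit27=0)
  nb ##.#.: next=.  (t=1,i=9, bit26=0)
  nb ##..#: next=.  (t=2,i=2, bit25=0)
  nb ##...: next=.  (t=0,i=3, bit24=0)
  nb #.###: next=#  (t=2,i=6, bit23=1)
  nb #.##.: next=#  (t=6,i=0, bit22=1)
  nb #.#.#: next=#  (t=3,i=8, bit21=1)
  nb #.#..: next=#  (t=1,i=10, bit20=1)
  nb #..##: next=#  (t=1,i=6, bit19=1)
  nb #..#.: next=.  (t=2,i=3, bit18=0)
  nb #...#: next=.  (t=0,i=9, bit17=0)
  nb #....: next=#  (t=0,i=4, bit16=1)
  nb .####: next=#  (t=4,i=0, bit15=1)
  nb .###.: next=.  (t=0,i=1, bit14=0)
  nb .##.#: next=#  (t=1,i=8, bit13=1)
  nb .##..: next=.  (t=6,i=1, bit12=0)
  nb .#.##: next=.  (t=2,i=5, bit11=0)
  nb .#.#.: next=.  (t=3,i=7, bit10=0)
  nb .#..#: next=.  (t=1,i=5, bit9=0)
  nb .#...: next=#  (t=0,i=8, bit8=1)
  nb ..###: next=.  (t=0,i=0, bit7=0)
  nb ..##.: next=#  (t=1,i=7, bit6=1)
  nb ..#.#: next=.  (t=2,i=4, bit5=0)
  nb ..#..: next=#  (t=0,i=7, bit4=1)
  nb ...##: next=#  (t=0,i=10, bit3=1)
  nb ...#.: next=.  (t=0,i=6, bit2=0)
  nb ....#: next=.  (t=0,i=5, bit1=0)
  nb .....: next=#  (t=3,i=2, bit0=1)
  bits 11100000111110011010000101011001 = 3774456153

3774456153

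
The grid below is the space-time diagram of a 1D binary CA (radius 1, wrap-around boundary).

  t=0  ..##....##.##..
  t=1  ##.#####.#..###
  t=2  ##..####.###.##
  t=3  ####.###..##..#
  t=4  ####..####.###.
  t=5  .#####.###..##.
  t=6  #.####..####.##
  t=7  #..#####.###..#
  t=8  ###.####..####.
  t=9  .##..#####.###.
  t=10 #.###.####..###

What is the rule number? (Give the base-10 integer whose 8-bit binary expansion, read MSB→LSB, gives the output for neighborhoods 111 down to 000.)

215

  [7] ### => #  t=1,i=0
  [6] ##. => #  t=0,i=3
  [5] #.# => .  t=0,i=10
  [4] #.. => #  t=0,i=4
  [3] .## => .  t=0,i=2
  [2] .#. => #  t=1,i=9
  [1] ..# => #  t=0,i=1
  [0] ... => #  t=0,i=0
  bits 11010111 = 215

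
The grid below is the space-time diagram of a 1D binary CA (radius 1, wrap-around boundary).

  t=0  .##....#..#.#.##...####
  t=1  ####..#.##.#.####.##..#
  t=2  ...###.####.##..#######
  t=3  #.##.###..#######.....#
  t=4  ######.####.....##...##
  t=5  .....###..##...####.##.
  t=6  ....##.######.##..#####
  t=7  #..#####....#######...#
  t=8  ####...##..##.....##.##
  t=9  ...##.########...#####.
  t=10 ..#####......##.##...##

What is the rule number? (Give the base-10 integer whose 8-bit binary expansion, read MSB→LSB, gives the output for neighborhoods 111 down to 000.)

122

  ###|.  b7=0 t=0,i=20
  ##.|#  b6=1 t=0,i=2
  #.#|#  b5=1 t=0,i=0
  #..|#  b4=1 t=0,i=3
  .##|#  b3=1 t=0,i=1
  .#.|.  b2=0 t=0,i=7
  ..#|#  b1=1 t=0,i=6
  ...|.  b0=0 t=0,i=4
  bits 01111010 = 122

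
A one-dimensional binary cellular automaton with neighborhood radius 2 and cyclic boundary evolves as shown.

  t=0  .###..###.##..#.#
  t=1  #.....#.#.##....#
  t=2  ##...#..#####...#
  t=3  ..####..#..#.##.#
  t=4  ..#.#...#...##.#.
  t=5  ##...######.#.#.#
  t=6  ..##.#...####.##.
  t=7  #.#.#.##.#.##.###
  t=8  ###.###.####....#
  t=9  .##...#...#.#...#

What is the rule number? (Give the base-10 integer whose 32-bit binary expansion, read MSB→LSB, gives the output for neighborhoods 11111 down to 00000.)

  nb #####: next=.  (t=2,i=10, bit31=0)
  nb ####.: next=#  (t=2,i=11, bit30=1)
  nb ###.#: next=#  (t=0,i=8, bit29=1)
  nb ###..: next=.  (t=0,i=3, bit28=0)
  nb ##.##: next=.  (t=0,i=9, bit27=0)
  nb ##.#.: next=#  (t=3,i=15, bit26=1)
  nb ##..#: next=.  (t=0,i=4, bit25=0)
  nb ##...: next=#  (t=1,i=1, bit24=1)
  nb #.###: next=.  (t=0,i=1, bit23=0)
  nb #.##.: next=#  (t=0,i=10, bit22=1)
  nb #.#.#: next=#  (t=0,i=16, bit21=1)
  nb #.#..: next=.  (t=3,i=16, bit20=0)
  nb #..##: next=.  (t=0,i=5, bit19=0)
  nb #..#.: next=.  (t=0,i=13, bit18=0)
  nb #...#: next=#  (t=2,i=3, bit17=1)
  nb #....: next=.  (t=1,i=2, bit16=0)
  nb .####: next=.  (t=2,i=9, bit15=0)
  nb .###.: next=.  (t=0,i=2, bit14=0)
  nb .##.#: next=.  (t=3,i=14, bit13=0)
  nb .##..: next=#  (t=0,i=11, bit12=1)
  nb .#.##: next=#  (t=0,i=0, bit11=1)
  nb .#.#.: next=.  (t=0,i=15, bit10=0)
  nb .#..#: next=.  (t=2,i=6, bit9=0)
  nb .#...: next=#  (t=4,i=5, bit8=1)
  nb ..###: next=#  (t=0,i=6, bit7=1)
  nb ..##.: next=#  (t=1,i=16, bit6=1)
  nb ..#.#: next=.  (t=0,i=14, bit5=0)
  nb ..#..: next=#  (t=2,i=5, bit4=1)
  nb ...##: next=.  (t=1,i=15, bit3=0)
  nb ...#.: next=#  (t=1,i=5, bit2=1)
  nb ....#: next=.  (t=1,i=4, bit1=0)
  nb .....: next=.  (t=1,i=3, bit0=0)
  bits 01100101011000100001100111010100 = 1700927956

1700927956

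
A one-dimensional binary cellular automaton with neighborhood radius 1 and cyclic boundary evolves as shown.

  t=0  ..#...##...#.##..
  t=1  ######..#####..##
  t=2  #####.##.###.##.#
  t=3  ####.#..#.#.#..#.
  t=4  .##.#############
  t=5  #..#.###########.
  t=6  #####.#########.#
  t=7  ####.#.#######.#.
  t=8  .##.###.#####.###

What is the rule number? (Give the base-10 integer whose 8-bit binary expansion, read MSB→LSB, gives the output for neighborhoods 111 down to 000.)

  ###|#  b7=1 t=1,i=0
  ##.|.  b6=0 t=0,i=7
  #.#|#  b5=1 t=0,i=12
  #..|#  b4=1 t=0,i=3
  .##|.  b3=0 t=0,i=6
  .#.|#  b2=1 t=0,i=2
  ..#|#  b1=1 t=0,i=1
  ...|#  b0=1 t=0,i=0
  bits 10110111 = 183

183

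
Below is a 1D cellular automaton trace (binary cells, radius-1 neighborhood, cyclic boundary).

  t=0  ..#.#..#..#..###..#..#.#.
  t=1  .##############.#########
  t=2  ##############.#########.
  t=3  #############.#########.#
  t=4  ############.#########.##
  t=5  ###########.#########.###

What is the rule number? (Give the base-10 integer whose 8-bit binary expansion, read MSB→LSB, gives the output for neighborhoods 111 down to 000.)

190

  ###|#  b7=1 t=0,i=14
  ##.|.  b6=0 t=0,i=15
  #.#|#  b5=1 t=0,i=3
  #..|#  b4=1 t=0,i=5
  .##|#  b3=1 t=0,i=13
  .#.|#  b2=1 t=0,i=2
  ..#|#  b1=1 t=0,i=1
  ...|.  b0=0 t=0,i=0
  bits 10111110 = 190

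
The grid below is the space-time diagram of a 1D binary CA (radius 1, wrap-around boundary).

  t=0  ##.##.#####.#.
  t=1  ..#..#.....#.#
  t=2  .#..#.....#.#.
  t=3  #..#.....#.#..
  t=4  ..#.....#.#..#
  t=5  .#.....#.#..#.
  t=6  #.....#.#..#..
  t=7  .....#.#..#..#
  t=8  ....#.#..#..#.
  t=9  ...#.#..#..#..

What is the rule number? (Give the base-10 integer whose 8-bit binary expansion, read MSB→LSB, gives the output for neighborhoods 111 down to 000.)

34

  ###|.  b7=0 t=0,i=7
  ##.|.  b6=0 t=0,i=1
  #.#|#  b5=1 t=0,i=2
  #..|.  b4=0 t=1,i=0
  .##|.  b3=0 t=0,i=0
  .#.|.  b2=0 t=0,i=12
  ..#|#  b1=1 t=1,i=1
  ...|.  b0=0 t=1,i=7
  bits 00100010 = 34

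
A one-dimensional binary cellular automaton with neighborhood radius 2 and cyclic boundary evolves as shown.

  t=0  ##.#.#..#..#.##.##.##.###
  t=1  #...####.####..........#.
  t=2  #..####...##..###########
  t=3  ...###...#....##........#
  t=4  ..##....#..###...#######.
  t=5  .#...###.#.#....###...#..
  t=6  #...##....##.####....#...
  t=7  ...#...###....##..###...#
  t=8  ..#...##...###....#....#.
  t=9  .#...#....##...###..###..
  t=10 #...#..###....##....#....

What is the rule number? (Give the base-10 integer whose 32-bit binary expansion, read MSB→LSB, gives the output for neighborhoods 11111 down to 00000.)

  nb #####: next=.  (t=0,i=24, bit31=0)
  nb ####.: next=#  (t=0,i=0, bit30=1)
  nb ###.#: next=.  (t=0,i=1, bit29=0)
  nb ###..: next=.  (t=1,i=12, bit28=0)
  nb ##.##: next=.  (t=0,i=15, bit27=0)
  nb ##.#.: next=.  (t=0,i=2, bit26=0)
  nb ##..#: next=.  (t=2,i=1, bit25=0)
  nb ##...: next=.  (t=1,i=13, bit24=0)
  nb #.###: next=.  (t=0,i=22, bit23=0)
  nb #.##.: next=.  (t=0,i=13, bit22=0)
  nb #.#.#: next=.  (t=0,i=3, bit21=0)
  nb #.#..: next=#  (t=0,i=5, bit20=1)
  nb #..##: next=.  (t=2,i=2, bit19=0)
  nb #..#.: next=#  (t=0,i=7, bit18=1)
  nb #...#: next=.  (t=1,i=2, bit17=0)
  nb #....: next=#  (t=1,i=14, bit16=1)
  nb .####: next=#  (t=0,i=23, bit15=1)
  nb .###.: next=.  (t=3,i=4, bit14=0)
  nb .##.#: next=.  (t=0,i=14, bit13=0)
  nb .##..: next=.  (t=2,i=11, bit12=0)
  nb .#.##: next=#  (t=0,i=12, bit11=1)
  nb .#.#.: next=#  (t=0,i=4, bit10=1)
  nb .#..#: next=#  (t=0,i=6, bit9=1)
  nb .#...: next=.  (t=1,i=1, bit8=0)
  nb ..###: next=#  (t=1,i=4, bit7=1)
  nb ..##.: next=.  (t=2,i=10, bit6=0)
  nb ..#.#: next=#  (t=0,i=11, bit5=1)
  nb ..#..: next=.  (t=0,i=8, bit4=0)
  nb ...##: next=#  (t=1,i=3, bit3=1)
  nb ...#.: next=#  (t=1,i=22, bit2=1)
  nb ....#: next=#  (t=1,i=21, bit1=1)
  nb .....: next=#  (t=1,i=15, bit0=1)
  bits 01000000000101011000111010101111 = 1075154607

1075154607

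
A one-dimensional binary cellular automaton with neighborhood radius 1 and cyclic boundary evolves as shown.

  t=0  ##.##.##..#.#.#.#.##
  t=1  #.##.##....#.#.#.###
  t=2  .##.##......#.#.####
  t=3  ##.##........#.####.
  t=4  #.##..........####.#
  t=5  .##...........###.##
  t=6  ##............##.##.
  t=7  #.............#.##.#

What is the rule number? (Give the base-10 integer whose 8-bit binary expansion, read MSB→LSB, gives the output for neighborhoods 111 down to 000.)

  ###|#  b7=1 t=0,i=0
  ##.|.  b6=0 t=0,i=1
  #.#|#  b5=1 t=0,i=2
  #..|.  b4=0 t=0,i=8
  .##|#  b3=1 t=0,i=3
  .#.|.  b2=0 t=0,i=10
  ..#|.  b1=0 t=0,i=9
  ...|.  b0=0 t=1,i=8
  bits 10101000 = 168

168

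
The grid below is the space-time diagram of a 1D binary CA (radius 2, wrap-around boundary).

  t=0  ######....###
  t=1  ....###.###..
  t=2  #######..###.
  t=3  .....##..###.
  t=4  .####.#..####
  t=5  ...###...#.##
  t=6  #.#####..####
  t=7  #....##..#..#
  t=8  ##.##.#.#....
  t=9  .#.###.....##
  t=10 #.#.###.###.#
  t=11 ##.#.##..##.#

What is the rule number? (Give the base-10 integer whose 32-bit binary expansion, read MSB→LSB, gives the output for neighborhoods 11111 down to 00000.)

  nb #####: next=.  (t=0,i=0, bit31=0)
  nb ####.: next=#  (t=0,i=4, bit30=1)
  nb ###.#: next=#  (t=1,i=6, bit29=1)
  nb ###..: next=#  (t=0,i=5, bit28=1)
  nb ##.##: next=.  (t=1,i=7, bit27=0)
  nb ##.#.: next=#  (t=4,i=5, bit26=1)
  nb ##..#: next=.  (t=2,i=7, bit25=0)
  nb ##...: next=#  (t=0,i=6, bit24=1)
  nb #.###: next=.  (t=1,i=8, bit23=0)
  nb #.##.: next=#  (t=5,i=11, bit22=1)
  nb #.#.#: next=.  (t=8,i=6, bit21=0)
  nb #.#..: next=.  (t=4,i=6, bit20=0)
  nb #..##: next=.  (t=2,i=8, bit19=0)
  nb #..#.: next=#  (t=7,i=8, bit18=1)
  nb #...#: next=.  (t=5,i=1, bit17=0)
  nb #....: next=.  (t=0,i=7, bit16=0)
  nb .####: next=.  (t=0,i=11, bit15=0)
  nb .###.: next=#  (t=1,i=5, bit14=1)
  nb .##.#: next=#  (t=8,i=1, bit13=1)
  nb .##..: next=#  (t=3,i=6, bit12=1)
  nb .#.##: next=#  (t=5,i=10, bit11=1)
  nb .#.#.: next=.  (t=8,i=7, bit10=0)
  nb .#..#: next=.  (t=4,i=7, bit9=0)
  nb .#...: next=.  (t=8,i=9, bit8=0)
  nb ..###: next=#  (t=0,i=10, bit7=1)
  nb ..##.: next=.  (t=3,i=5, bit6=0)
  nb ..#.#: next=#  (t=5,i=9, bit5=1)
  nb ..#..: next=.  (t=7,i=9, bit4=0)
  nb ...##: next=#  (t=0,i=9, bit3=1)
  nb ...#.: next=.  (t=5,i=8, bit2=0)
  nb ....#: next=#  (t=0,i=8, bit1=1)
  nb .....: next=#  (t=1,i=0, bit0=1)
  bits 01110101010001000111100010101011 = 1967421611

1967421611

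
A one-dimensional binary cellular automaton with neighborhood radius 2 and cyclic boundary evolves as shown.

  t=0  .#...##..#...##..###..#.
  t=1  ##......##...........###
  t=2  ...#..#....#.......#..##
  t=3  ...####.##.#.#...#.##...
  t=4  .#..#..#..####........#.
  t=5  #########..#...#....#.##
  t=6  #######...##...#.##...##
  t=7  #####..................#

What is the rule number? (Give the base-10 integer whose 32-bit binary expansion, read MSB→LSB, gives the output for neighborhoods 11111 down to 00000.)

2360706578

  [31] ##### => #  t=1,i=23
  [30] ####. => .  t=1,i=0
  [29] ###.# => .  t=3,i=6
  [28] ###.. => .  t=0,i=19
  [27] ##.## => #  t=3,i=7
  [26] ##.#. => #  t=3,i=10
  [25] ##..# => .  t=0,i=7
  [24] ##... => .  t=1,i=2
  [23] #.### => #  t=5,i=22
  [22] #.##. => .  t=3,i=8
  [21] #.#.# => #  t=3,i=11
  [20] #.#.. => #  t=3,i=13
  [19] #..## => .  t=0,i=16
  [18] #..#. => #  t=0,i=0
  [17] #...# => .  t=0,i=3
  [16] #.... => #  t=1,i=3
  [15] .#### => #  t=1,i=22
  [14] .###. => .  t=0,i=18
  [13] .##.# => .  t=3,i=9
  [12] .##.. => .  t=0,i=6
  [11] .#.## => .  t=3,i=18
  [10] .#.#. => #  t=3,i=12
  [9] .#..# => #  t=0,i=23
  [8] .#... => .  t=0,i=2
  [7] ..### => .  t=0,i=17
  [6] ..##. => .  t=0,i=5
  [5] ..#.# => .  t=3,i=17
  [4] ..#.. => #  t=0,i=1
  [3] ...## => .  t=0,i=4
  [2] ...#. => .  t=2,i=2
  [1] ....# => #  t=1,i=6
  [0] ..... => .  t=1,i=4
  bits 10001100101101011000011000010010 = 2360706578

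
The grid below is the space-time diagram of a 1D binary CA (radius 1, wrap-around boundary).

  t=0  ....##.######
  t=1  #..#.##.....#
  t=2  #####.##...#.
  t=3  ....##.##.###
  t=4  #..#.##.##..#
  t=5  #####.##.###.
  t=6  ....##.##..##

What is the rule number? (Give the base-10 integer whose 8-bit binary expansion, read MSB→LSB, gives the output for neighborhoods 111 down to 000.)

  ### -> .   bit 7 = 0  t=0,i=8
  ##. -> #   bit 6 = 1  t=0,i=5
  #.# -> #   bit 5 = 1  t=0,i=6
  #.. -> #   bit 4 = 1  t=0,i=0
  .## -> .   bit 3 = 0  t=0,i=4
  .#. -> #   bit 2 = 1  t=1,i=3
  ..# -> #   bit 1 = 1  t=0,i=3
  ... -> .   bit 0 = 0  t=0,i=1
  bits 01110110 = 118

118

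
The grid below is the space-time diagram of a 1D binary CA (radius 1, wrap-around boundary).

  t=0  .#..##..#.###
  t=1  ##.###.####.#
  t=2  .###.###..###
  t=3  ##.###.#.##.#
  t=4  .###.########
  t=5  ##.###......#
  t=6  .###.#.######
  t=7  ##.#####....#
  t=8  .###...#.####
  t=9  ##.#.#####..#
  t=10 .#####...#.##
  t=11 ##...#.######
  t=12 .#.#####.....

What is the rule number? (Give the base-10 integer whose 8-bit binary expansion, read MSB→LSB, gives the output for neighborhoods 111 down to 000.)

111

  [7] ### => .  t=0,i=11
  [6] ##. => #  t=0,i=5
  [5] #.# => #  t=0,i=0
  [4] #.. => .  t=0,i=2
  [3] .## => #  t=0,i=4
  [2] .#. => #  t=0,i=1
  [1] ..# => #  t=0,i=3
  [0] ... => #  t=5,i=7
  bits 01101111 = 111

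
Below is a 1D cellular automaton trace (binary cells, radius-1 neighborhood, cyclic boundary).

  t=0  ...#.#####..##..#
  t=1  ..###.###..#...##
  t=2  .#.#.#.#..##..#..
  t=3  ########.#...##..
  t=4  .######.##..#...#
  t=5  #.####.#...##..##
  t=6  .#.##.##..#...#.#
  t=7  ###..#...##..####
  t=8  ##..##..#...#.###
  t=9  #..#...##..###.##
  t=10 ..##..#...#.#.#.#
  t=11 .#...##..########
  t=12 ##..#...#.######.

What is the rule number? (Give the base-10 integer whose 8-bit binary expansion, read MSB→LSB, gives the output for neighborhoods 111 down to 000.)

  nb ###: next=#  (t=0,i=6, bit7=1)
  nb ##.: next=.  (t=0,i=9, bit6=0)
  nb #.#: next=#  (t=0,i=4, bit5=1)
  nb #..: next=.  (t=0,i=0, bit4=0)
  nb .##: next=.  (t=0,i=5, bit3=0)
  nb .#.: next=#  (t=0,i=3, bit2=1)
  nb ..#: next=#  (t=0,i=2, bit1=1)
  nb ...: next=.  (t=0,i=1, bit0=0)
  bits 10100110 = 166

166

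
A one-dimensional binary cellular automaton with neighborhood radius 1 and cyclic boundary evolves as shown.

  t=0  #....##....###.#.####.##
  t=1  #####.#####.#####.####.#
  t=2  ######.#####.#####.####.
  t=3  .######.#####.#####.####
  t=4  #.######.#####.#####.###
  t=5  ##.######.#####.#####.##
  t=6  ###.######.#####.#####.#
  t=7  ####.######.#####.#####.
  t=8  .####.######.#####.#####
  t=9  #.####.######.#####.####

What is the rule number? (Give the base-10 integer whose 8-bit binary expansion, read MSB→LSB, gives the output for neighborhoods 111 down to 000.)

  ###|#  b7=1 t=0,i=12
  ##.|#  b6=1 t=0,i=0
  #.#|#  b5=1 t=0,i=14
  #..|#  b4=1 t=0,i=1
  .##|.  b3=0 t=0,i=5
  .#.|#  b2=1 t=0,i=15
  ..#|#  b1=1 t=0,i=4
  ...|#  b0=1 t=0,i=2
  bits 11110111 = 247

247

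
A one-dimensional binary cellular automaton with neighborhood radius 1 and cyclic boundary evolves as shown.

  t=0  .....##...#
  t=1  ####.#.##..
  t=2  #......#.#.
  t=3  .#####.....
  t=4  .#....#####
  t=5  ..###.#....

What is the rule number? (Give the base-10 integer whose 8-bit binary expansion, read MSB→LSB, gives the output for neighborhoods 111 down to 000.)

25

  [7] ### => .  t=1,i=1
  [6] ##. => .  t=0,i=6
  [5] #.# => .  t=1,i=4
  [4] #.. => #  t=0,i=0
  [3] .## => #  t=0,i=5
  [2] .#. => .  t=0,i=10
  [1] ..# => .  t=0,i=4
  [0] ... => #  t=0,i=1
  bits 00011001 = 25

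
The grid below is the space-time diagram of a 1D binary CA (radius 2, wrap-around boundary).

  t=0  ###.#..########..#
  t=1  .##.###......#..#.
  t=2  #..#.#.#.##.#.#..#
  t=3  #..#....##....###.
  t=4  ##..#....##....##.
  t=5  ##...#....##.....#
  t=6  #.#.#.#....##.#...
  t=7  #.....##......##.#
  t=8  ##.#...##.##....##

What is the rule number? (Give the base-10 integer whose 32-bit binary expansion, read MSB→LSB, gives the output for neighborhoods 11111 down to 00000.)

  nb #####: next=.  (t=0,i=9, bit31=0)
  nb ####.: next=#  (t=0,i=1, bit30=1)
  nb ###.#: next=#  (t=0,i=2, bit29=1)
  nb ###..: next=.  (t=0,i=14, bit28=0)
  nb ##.##: next=#  (t=1,i=3, bit27=1)
  nb ##.#.: next=.  (t=0,i=3, bit26=0)
  nb ##..#: next=.  (t=0,i=15, bit25=0)
  nb ##...: next=#  (t=1,i=7, bit24=1)
  nb #.###: next=.  (t=1,i=4, bit23=0)
  nb #.##.: next=#  (t=2,i=9, bit22=1)
  nb #.#.#: next=.  (t=2,i=5, bit21=0)
  nb #.#..: next=#  (t=0,i=4, bit20=1)
  nb #..##: next=#  (t=0,i=6, bit19=1)
  nb #..#.: next=.  (t=1,i=15, bit18=0)
  nb #...#: next=.  (t=5,i=3, bit17=0)
  nb #....: next=.  (t=1,i=8, bit16=0)
  nb .####: next=.  (t=0,i=0, bit15=0)
  nb .###.: next=#  (t=1,i=5, bit14=1)
  nb .##.#: next=.  (t=1,i=2, bit13=0)
  nb .##..: next=#  (t=2,i=0, bit12=1)
  nb .#.##: next=#  (t=2,i=8, bit11=1)
  nb .#.#.: next=.  (t=2,i=4, bit10=0)
  nb .#..#: next=#  (t=0,i=5, bit9=1)
  nb .#...: next=#  (t=3,i=4, bit8=1)
  nb ..###: next=.  (t=0,i=7, bit7=0)
  nb ..##.: next=.  (t=1,i=1, bit6=0)
  nb ..#.#: next=#  (t=2,i=3, bit5=1)
  nb ..#..: next=.  (t=1,i=13, bit4=0)
  nb ...##: next=.  (t=3,i=7, bit3=0)
  nb ...#.: next=#  (t=1,i=12, bit2=1)
  nb ....#: next=.  (t=1,i=11, bit1=0)
  nb .....: next=#  (t=1,i=9, bit0=1)
  bits 01101001010110000101101100100101 = 1767398181

1767398181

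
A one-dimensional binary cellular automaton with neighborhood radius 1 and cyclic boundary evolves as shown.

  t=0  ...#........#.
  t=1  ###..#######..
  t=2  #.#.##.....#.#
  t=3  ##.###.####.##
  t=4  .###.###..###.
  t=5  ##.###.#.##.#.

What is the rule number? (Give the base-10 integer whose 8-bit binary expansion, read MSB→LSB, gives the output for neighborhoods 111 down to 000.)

107

  [7] ### => .  t=1,i=1
  [6] ##. => #  t=1,i=2
  [5] #.# => #  t=2,i=1
  [4] #.. => .  t=0,i=4
  [3] .## => #  t=1,i=0
  [2] .#. => .  t=0,i=3
  [1] ..# => #  t=0,i=2
  [0] ... => #  t=0,i=0
  bits 01101011 = 107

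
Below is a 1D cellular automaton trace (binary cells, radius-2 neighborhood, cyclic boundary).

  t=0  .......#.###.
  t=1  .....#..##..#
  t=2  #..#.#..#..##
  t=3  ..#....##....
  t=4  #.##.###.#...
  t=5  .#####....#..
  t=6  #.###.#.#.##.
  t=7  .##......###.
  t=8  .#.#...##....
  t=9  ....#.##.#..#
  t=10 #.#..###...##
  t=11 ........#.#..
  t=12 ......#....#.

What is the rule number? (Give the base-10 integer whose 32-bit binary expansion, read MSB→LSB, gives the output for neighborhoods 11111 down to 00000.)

3385108826

  [31] ##### => #  t=5,i=3
  [30] ####. => #  t=5,i=4
  [29] ###.# => .  t=4,i=7
  [28] ###.. => .  t=0,i=11
  [27] ##.## => #  t=4,i=4
  [26] ##.#. => .  t=4,i=8
  [25] ##..# => .  t=1,i=10
  [24] ##... => #  t=0,i=12
  [23] #.### => #  t=0,i=9
  [22] #.##. => #  t=4,i=2
  [21] #.#.# => .  t=6,i=0
  [20] #.#.. => .  t=2,i=5
  [19] #..## => .  t=1,i=7
  [18] #..#. => #  t=1,i=11
  [17] #...# => .  t=4,i=11
  [16] #.... => .  t=0,i=0
  [15] .#### => #  t=5,i=2
  [14] .###. => .  t=0,i=10
  [13] .##.# => #  t=4,i=3
  [12] .##.. => .  t=1,i=9
  [11] .#.## => #  t=0,i=8
  [10] .#.#. => .  t=2,i=4
  [9] .#..# => .  t=1,i=6
  [8] .#... => #  t=1,i=0
  [7] ..### => .  t=2,i=11
  [6] ..##. => #  t=1,i=8
  [5] ..#.# => .  t=0,i=7
  [4] ..#.. => #  t=1,i=5
  [3] ...## => #  t=3,i=6
  [2] ...#. => .  t=0,i=6
  [1] ....# => #  t=0,i=5
  [0] ..... => .  t=0,i=1
  bits 11001001110001001010100101011010 = 3385108826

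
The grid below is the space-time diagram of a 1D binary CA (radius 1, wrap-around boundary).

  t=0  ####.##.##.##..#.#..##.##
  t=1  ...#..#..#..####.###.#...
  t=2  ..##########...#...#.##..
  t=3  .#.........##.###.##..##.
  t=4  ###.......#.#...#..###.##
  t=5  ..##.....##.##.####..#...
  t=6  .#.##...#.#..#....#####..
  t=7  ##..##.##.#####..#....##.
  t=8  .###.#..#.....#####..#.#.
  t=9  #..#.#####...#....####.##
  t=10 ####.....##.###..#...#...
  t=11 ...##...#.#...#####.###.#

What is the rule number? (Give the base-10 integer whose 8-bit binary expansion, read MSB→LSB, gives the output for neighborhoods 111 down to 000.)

86

  nb ###: next=.  (t=0,i=0, bit7=0)
  nb ##.: next=#  (t=0,i=3, bit6=1)
  nb #.#: next=.  (t=0,i=4, bit5=0)
  nb #..: next=#  (t=0,i=13, bit4=1)
  nb .##: next=.  (t=0,i=5, bit3=0)
  nb .#.: next=#  (t=0,i=15, bit2=1)
  nb ..#: next=#  (t=0,i=14, bit1=1)
  nb ...: next=.  (t=1,i=0, bit0=0)
  bits 01010110 = 86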